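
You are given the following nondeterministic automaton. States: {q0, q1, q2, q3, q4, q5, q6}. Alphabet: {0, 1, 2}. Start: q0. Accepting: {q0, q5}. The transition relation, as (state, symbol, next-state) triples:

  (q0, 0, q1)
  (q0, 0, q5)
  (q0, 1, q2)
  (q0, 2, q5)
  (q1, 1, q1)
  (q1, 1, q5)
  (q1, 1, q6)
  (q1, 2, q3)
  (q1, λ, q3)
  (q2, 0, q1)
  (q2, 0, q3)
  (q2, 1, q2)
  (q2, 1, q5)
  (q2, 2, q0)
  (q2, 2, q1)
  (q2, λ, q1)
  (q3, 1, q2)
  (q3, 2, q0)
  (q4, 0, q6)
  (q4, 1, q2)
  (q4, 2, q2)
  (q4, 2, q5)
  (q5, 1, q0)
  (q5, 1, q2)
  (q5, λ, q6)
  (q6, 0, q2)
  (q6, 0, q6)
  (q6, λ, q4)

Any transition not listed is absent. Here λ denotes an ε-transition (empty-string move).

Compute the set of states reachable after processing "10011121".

∅

Start in {q0}.
Read '1': {q0} → {q1, q2, q3}.
Read '0': {q1, q2, q3} → {q1, q3}.
Read '0': {q1, q3} → ∅.
The set is empty and remains empty for the remaining 5 symbols.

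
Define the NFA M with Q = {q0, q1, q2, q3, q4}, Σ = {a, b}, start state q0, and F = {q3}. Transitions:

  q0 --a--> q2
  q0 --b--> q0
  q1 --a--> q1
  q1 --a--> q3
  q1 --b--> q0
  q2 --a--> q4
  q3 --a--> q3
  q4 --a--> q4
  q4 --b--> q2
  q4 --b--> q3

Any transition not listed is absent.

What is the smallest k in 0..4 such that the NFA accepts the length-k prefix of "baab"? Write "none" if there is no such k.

4

Start in {q0}.
Read 'b': q0→{q0}; now {q0}.
Read 'a': q0→{q2}; now {q2}.
Read 'a': q2→{q4}; now {q4}.
Read 'b': q4→{q2, q3}; now {q2, q3}.
None of the earlier sets intersect F, but {q2, q3} does.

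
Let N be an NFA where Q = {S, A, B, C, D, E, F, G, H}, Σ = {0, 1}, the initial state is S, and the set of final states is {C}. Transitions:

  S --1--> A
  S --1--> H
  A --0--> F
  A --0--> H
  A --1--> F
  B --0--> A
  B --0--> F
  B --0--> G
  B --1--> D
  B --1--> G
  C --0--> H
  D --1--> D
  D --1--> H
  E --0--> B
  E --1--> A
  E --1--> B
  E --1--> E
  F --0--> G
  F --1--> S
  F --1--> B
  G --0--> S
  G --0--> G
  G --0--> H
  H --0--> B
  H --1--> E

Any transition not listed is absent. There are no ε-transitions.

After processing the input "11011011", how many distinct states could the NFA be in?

2

Start in {S}.
Read '1': S→{A, H}; now {A, H}.
Read '1': A→{F}, H→{E}; now {E, F}.
Read '0': E→{B}, F→{G}; now {B, G}.
Read '1': B→{D, G}, G→∅; now {D, G}.
Read '1': D→{D, H}, G→∅; now {D, H}.
Read '0': D→∅, H→{B}; now {B}.
Read '1': B→{D, G}; now {D, G}.
Read '1': D→{D, H}, G→∅; now {D, H}.
That set has 2 states.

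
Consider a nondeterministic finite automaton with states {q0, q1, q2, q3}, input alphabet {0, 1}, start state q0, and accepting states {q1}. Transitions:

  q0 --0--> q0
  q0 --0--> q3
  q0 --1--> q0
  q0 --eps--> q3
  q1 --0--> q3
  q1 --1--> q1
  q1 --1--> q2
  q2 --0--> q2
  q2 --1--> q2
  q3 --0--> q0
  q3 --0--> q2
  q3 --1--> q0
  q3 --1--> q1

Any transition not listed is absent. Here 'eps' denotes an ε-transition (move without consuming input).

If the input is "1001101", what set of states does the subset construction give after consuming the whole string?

Start: ε-closure({q0}) = {q0, q3}.
Read '1': q0→{q0}, q3→{q0, q1}; union {q0, q1}; ε-closure = {q0, q1, q3}.
Read '0': q0→{q0, q3}, q1→{q3}, q3→{q0, q2}; now {q0, q2, q3}.
Read '0': q0→{q0, q3}, q2→{q2}, q3→{q0, q2}; now {q0, q2, q3}.
Read '1': q0→{q0}, q2→{q2}, q3→{q0, q1}; union {q0, q1, q2}; ε-closure = {q0, q1, q2, q3}.
Read '1': q0→{q0}, q1→{q1, q2}, q2→{q2}, q3→{q0, q1}; union {q0, q1, q2}; ε-closure = {q0, q1, q2, q3}.
Read '0': q0→{q0, q3}, q1→{q3}, q2→{q2}, q3→{q0, q2}; now {q0, q2, q3}.
Read '1': q0→{q0}, q2→{q2}, q3→{q0, q1}; union {q0, q1, q2}; ε-closure = {q0, q1, q2, q3}.

{q0, q1, q2, q3}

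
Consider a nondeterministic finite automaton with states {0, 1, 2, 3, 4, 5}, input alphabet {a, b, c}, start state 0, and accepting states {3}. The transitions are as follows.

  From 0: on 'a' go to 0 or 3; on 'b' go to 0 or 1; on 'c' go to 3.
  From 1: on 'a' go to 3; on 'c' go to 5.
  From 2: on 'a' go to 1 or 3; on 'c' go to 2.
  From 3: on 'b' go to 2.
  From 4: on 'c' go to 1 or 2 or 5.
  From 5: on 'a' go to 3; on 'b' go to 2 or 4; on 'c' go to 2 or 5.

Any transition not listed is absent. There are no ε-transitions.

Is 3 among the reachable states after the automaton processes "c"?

Yes

Start in {0}.
Read 'c': {0} → {3}.
State 3 is in {3}.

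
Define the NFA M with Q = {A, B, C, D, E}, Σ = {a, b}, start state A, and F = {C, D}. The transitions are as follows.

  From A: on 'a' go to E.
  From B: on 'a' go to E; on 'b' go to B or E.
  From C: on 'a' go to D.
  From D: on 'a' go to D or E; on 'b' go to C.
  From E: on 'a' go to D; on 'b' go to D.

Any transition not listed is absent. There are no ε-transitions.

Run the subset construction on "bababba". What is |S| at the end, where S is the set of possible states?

Start in {A}.
Read 'b': A→∅; now ∅.
The set is empty and remains empty for the remaining 6 symbols.
That set has 0 states.

0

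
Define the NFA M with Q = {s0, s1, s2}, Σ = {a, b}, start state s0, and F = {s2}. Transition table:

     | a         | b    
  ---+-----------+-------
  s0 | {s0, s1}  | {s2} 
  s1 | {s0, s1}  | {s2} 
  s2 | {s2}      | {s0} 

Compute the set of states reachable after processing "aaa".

{s0, s1}

Start in {s0}.
Read 'a': s0→{s0, s1}; now {s0, s1}.
Read 'a': s0→{s0, s1}, s1→{s0, s1}; now {s0, s1}.
Read 'a': s0→{s0, s1}, s1→{s0, s1}; now {s0, s1}.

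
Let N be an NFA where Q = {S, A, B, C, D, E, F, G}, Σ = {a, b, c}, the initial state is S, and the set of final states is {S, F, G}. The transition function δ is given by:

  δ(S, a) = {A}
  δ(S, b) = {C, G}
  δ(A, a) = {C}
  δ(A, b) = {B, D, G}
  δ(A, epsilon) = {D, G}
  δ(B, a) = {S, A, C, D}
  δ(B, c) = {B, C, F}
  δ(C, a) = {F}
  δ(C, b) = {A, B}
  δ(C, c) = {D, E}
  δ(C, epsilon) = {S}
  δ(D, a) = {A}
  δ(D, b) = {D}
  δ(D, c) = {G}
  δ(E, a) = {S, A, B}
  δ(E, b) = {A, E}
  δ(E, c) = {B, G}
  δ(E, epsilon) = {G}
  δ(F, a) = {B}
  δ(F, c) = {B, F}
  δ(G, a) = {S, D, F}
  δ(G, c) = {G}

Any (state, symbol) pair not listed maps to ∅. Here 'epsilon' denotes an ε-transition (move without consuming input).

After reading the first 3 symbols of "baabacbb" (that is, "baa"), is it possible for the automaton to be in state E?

No

Start in {S}.
Read 'b': S→{C, G}; union {C, G}; ε-closure = {S, C, G}.
Read 'a': S→{A}, C→{F}, G→{S, D, F}; union {S, A, D, F}; ε-closure = {S, A, D, F, G}.
Read 'a': S→{A}, A→{C}, D→{A}, F→{B}, G→{S, D, F}; union {S, A, B, C, D, F}; ε-closure = {S, A, B, C, D, F, G}.
State E is not in {S, A, B, C, D, F, G}.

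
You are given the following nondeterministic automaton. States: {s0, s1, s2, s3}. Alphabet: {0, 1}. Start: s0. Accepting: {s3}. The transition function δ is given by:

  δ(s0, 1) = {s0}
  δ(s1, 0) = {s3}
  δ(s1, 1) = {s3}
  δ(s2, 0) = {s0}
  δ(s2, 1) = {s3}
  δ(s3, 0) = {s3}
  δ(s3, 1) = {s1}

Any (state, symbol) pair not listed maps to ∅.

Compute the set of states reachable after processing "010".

∅

Start in {s0}.
Read '0': s0→∅; now ∅.
The set is empty and remains empty for the remaining 2 symbols.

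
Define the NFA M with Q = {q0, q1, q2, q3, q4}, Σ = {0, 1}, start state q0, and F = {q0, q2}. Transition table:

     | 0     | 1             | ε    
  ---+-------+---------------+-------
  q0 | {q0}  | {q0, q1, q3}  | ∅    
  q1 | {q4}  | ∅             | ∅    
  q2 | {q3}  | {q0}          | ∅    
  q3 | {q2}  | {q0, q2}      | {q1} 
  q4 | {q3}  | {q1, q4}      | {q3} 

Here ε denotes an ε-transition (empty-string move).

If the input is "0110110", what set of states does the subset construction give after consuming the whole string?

Start in {q0}.
Read '0': q0→{q0}; now {q0}.
Read '1': q0→{q0, q1, q3}; now {q0, q1, q3}.
Read '1': q0→{q0, q1, q3}, q1→∅, q3→{q0, q2}; now {q0, q1, q2, q3}.
Read '0': q0→{q0}, q1→{q4}, q2→{q3}, q3→{q2}; union {q0, q2, q3, q4}; ε-closure = {q0, q1, q2, q3, q4}.
Read '1': q0→{q0, q1, q3}, q1→∅, q2→{q0}, q3→{q0, q2}, q4→{q1, q4}; now {q0, q1, q2, q3, q4}.
Read '1': q0→{q0, q1, q3}, q1→∅, q2→{q0}, q3→{q0, q2}, q4→{q1, q4}; now {q0, q1, q2, q3, q4}.
Read '0': q0→{q0}, q1→{q4}, q2→{q3}, q3→{q2}, q4→{q3}; union {q0, q2, q3, q4}; ε-closure = {q0, q1, q2, q3, q4}.

{q0, q1, q2, q3, q4}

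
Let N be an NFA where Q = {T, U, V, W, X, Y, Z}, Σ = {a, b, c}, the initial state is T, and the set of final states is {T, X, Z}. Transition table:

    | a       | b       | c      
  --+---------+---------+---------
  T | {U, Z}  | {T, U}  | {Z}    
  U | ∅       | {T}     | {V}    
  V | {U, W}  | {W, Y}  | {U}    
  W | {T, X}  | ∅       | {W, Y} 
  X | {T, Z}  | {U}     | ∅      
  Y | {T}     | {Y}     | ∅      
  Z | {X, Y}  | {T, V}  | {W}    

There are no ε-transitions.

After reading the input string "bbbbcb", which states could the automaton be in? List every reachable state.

{T, V, W, Y}

Start in {T}.
Read 'b': T→{T, U}; now {T, U}.
Read 'b': T→{T, U}, U→{T}; now {T, U}.
Read 'b': T→{T, U}, U→{T}; now {T, U}.
Read 'b': T→{T, U}, U→{T}; now {T, U}.
Read 'c': T→{Z}, U→{V}; now {V, Z}.
Read 'b': V→{W, Y}, Z→{T, V}; now {T, V, W, Y}.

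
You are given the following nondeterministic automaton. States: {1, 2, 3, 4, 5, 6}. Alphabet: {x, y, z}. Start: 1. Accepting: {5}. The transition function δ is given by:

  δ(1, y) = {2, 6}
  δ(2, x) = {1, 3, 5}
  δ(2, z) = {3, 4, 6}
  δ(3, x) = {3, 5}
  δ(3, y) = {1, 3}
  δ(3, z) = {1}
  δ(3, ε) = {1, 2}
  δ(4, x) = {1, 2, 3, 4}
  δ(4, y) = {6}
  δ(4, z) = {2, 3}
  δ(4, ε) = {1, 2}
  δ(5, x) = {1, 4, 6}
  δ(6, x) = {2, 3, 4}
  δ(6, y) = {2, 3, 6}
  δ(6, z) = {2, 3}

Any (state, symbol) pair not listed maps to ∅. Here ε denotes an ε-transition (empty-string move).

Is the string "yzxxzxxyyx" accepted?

Start in {1}.
Read 'y': 1→{2, 6}; now {2, 6}.
Read 'z': 2→{3, 4, 6}, 6→{2, 3}; union {2, 3, 4, 6}; ε-closure = {1, 2, 3, 4, 6}.
Read 'x': 1→∅, 2→{1, 3, 5}, 3→{3, 5}, 4→{1, 2, 3, 4}, 6→{2, 3, 4}; now {1, 2, 3, 4, 5}.
Read 'x': 1→∅, 2→{1, 3, 5}, 3→{3, 5}, 4→{1, 2, 3, 4}, 5→{1, 4, 6}; now {1, 2, 3, 4, 5, 6}.
Read 'z': 1→∅, 2→{3, 4, 6}, 3→{1}, 4→{2, 3}, 5→∅, 6→{2, 3}; now {1, 2, 3, 4, 6}.
Read 'x': 1→∅, 2→{1, 3, 5}, 3→{3, 5}, 4→{1, 2, 3, 4}, 6→{2, 3, 4}; now {1, 2, 3, 4, 5}.
Read 'x': 1→∅, 2→{1, 3, 5}, 3→{3, 5}, 4→{1, 2, 3, 4}, 5→{1, 4, 6}; now {1, 2, 3, 4, 5, 6}.
Read 'y': 1→{2, 6}, 2→∅, 3→{1, 3}, 4→{6}, 5→∅, 6→{2, 3, 6}; now {1, 2, 3, 6}.
Read 'y': 1→{2, 6}, 2→∅, 3→{1, 3}, 6→{2, 3, 6}; now {1, 2, 3, 6}.
Read 'x': 1→∅, 2→{1, 3, 5}, 3→{3, 5}, 6→{2, 3, 4}; now {1, 2, 3, 4, 5}.
The final set {1, 2, 3, 4, 5} contains the accepting state 5.

Yes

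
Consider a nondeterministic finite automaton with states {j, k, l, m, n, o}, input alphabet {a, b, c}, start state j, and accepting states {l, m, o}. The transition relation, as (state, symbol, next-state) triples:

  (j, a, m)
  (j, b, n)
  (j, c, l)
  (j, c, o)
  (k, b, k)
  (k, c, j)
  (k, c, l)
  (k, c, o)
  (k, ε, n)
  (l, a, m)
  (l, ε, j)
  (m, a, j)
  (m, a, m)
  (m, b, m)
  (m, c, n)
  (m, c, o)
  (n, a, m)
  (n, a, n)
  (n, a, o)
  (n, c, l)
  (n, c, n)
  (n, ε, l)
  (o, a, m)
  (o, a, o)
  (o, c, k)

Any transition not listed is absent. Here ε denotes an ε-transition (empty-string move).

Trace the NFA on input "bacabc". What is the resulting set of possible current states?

{j, l, n, o}

Start in {j}.
Read 'b': j→{n}; union {n}; ε-closure = {j, l, n}.
Read 'a': j→{m}, l→{m}, n→{m, n, o}; union {m, n, o}; ε-closure = {j, l, m, n, o}.
Read 'c': j→{l, o}, l→∅, m→{n, o}, n→{l, n}, o→{k}; union {k, l, n, o}; ε-closure = {j, k, l, n, o}.
Read 'a': j→{m}, k→∅, l→{m}, n→{m, n, o}, o→{m, o}; union {m, n, o}; ε-closure = {j, l, m, n, o}.
Read 'b': j→{n}, l→∅, m→{m}, n→∅, o→∅; union {m, n}; ε-closure = {j, l, m, n}.
Read 'c': j→{l, o}, l→∅, m→{n, o}, n→{l, n}; union {l, n, o}; ε-closure = {j, l, n, o}.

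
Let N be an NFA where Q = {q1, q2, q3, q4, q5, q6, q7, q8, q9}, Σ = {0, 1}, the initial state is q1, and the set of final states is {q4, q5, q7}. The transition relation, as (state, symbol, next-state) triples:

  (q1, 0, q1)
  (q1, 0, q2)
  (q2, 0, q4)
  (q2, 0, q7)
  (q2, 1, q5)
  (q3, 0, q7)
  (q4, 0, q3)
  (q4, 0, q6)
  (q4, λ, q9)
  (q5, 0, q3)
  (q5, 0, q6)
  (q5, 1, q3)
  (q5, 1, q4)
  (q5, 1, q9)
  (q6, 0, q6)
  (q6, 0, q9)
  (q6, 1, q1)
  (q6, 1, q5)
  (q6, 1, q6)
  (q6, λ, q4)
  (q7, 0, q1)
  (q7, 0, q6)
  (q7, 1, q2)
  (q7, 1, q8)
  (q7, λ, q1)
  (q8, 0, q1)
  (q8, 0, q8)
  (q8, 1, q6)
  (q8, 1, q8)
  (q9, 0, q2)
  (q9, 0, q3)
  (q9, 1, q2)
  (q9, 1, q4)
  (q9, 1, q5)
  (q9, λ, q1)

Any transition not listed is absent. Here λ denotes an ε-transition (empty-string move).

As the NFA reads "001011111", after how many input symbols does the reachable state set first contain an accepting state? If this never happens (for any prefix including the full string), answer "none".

2

Start in {q1}.
Read '0': q1→{q1, q2}; now {q1, q2}.
Read '0': q1→{q1, q2}, q2→{q4, q7}; union {q1, q2, q4, q7}; ε-closure = {q1, q2, q4, q7, q9}.
None of the earlier sets intersect F, but {q1, q2, q4, q7, q9} does.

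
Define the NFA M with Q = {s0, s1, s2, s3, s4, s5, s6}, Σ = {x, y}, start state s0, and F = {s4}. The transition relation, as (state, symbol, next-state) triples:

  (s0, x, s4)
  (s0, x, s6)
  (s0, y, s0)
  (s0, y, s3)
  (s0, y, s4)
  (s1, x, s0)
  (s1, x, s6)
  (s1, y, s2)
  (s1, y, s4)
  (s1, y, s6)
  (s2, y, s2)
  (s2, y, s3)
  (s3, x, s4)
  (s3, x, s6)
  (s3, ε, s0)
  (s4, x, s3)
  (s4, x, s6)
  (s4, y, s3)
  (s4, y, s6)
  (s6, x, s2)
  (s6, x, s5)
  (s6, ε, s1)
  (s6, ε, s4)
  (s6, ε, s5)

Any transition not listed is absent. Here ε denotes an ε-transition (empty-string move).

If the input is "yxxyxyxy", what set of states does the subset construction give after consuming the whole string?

{s0, s1, s2, s3, s4, s5, s6}

Start in {s0}.
Read 'y': {s0} → {s0, s3, s4}.
Read 'x': {s0, s3, s4} → {s0, s1, s3, s4, s5, s6}.
Read 'x': {s0, s1, s3, s4, s5, s6} → {s0, s1, s2, s3, s4, s5, s6}.
Read 'y': {s0, s1, s2, s3, s4, s5, s6} → {s0, s1, s2, s3, s4, s5, s6}.
Read 'x': {s0, s1, s2, s3, s4, s5, s6} → {s0, s1, s2, s3, s4, s5, s6}.
Read 'y': {s0, s1, s2, s3, s4, s5, s6} → {s0, s1, s2, s3, s4, s5, s6}.
Read 'x': {s0, s1, s2, s3, s4, s5, s6} → {s0, s1, s2, s3, s4, s5, s6}.
Read 'y': {s0, s1, s2, s3, s4, s5, s6} → {s0, s1, s2, s3, s4, s5, s6}.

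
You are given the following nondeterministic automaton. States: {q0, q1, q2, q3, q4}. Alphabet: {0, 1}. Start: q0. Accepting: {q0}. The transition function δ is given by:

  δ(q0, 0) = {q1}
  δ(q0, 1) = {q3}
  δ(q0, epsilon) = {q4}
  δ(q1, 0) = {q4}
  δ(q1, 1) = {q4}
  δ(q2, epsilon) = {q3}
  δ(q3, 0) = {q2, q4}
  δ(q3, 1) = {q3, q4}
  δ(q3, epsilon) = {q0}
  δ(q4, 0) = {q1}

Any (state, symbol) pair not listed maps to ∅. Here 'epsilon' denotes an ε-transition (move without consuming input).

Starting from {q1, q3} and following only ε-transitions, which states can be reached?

{q0, q1, q3, q4}

Begin with {q1, q3}.
ε-move q3 → q0; add q0.
ε-move q0 → q4; add q4.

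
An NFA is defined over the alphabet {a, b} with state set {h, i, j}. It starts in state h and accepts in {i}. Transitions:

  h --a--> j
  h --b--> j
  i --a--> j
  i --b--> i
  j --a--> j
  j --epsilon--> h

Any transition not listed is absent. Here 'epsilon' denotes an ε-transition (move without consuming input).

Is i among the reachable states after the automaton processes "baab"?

Start in {h}.
Read 'b': h→{j}; union {j}; ε-closure = {h, j}.
Read 'a': h→{j}, j→{j}; union {j}; ε-closure = {h, j}.
Read 'a': h→{j}, j→{j}; union {j}; ε-closure = {h, j}.
Read 'b': h→{j}, j→∅; union {j}; ε-closure = {h, j}.
State i is not in {h, j}.

No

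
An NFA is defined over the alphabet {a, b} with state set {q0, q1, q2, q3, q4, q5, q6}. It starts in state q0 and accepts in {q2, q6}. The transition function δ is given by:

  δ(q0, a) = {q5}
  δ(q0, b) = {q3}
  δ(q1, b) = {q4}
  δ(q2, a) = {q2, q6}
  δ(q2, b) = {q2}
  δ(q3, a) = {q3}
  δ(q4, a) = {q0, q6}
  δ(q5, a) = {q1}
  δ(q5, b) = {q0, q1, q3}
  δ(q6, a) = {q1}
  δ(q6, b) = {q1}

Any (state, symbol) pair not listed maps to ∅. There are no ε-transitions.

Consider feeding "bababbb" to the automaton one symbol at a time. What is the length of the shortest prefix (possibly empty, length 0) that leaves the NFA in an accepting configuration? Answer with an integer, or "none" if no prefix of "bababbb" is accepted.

none

Start in {q0}.
Read 'b': q0→{q3}; now {q3}.
Read 'a': q3→{q3}; now {q3}.
Read 'b': q3→∅; now ∅.
The set is empty and remains empty for the remaining 4 symbols.
No reachable set along the way intersects F.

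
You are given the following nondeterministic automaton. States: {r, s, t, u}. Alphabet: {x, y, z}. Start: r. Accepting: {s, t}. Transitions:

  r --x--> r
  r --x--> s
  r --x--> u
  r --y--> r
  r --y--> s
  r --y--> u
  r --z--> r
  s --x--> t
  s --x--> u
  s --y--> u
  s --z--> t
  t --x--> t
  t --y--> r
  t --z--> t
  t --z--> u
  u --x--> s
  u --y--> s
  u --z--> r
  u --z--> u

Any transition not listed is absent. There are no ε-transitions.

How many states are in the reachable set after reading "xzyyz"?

Start in {r}.
Read 'x': {r} → {r, s, u}.
Read 'z': {r, s, u} → {r, t, u}.
Read 'y': {r, t, u} → {r, s, u}.
Read 'y': {r, s, u} → {r, s, u}.
Read 'z': {r, s, u} → {r, t, u}.
That set has 3 states.

3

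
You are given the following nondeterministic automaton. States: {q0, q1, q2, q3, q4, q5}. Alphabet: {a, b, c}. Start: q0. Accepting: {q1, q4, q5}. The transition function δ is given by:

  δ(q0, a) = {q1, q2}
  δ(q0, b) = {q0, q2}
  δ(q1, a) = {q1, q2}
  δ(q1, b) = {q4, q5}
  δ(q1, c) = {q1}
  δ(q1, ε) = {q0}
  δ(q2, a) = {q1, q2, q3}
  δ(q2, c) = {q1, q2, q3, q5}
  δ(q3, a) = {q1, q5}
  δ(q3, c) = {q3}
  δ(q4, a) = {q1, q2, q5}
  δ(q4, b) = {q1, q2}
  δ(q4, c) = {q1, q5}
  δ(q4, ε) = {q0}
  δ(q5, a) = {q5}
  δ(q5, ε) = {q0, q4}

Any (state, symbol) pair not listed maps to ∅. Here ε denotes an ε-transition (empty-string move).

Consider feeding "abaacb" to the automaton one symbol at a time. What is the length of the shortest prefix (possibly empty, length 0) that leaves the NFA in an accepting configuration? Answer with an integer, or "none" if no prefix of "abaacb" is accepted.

Start in {q0}.
Read 'a': q0→{q1, q2}; union {q1, q2}; ε-closure = {q0, q1, q2}.
None of the earlier sets intersect F, but {q0, q1, q2} does.

1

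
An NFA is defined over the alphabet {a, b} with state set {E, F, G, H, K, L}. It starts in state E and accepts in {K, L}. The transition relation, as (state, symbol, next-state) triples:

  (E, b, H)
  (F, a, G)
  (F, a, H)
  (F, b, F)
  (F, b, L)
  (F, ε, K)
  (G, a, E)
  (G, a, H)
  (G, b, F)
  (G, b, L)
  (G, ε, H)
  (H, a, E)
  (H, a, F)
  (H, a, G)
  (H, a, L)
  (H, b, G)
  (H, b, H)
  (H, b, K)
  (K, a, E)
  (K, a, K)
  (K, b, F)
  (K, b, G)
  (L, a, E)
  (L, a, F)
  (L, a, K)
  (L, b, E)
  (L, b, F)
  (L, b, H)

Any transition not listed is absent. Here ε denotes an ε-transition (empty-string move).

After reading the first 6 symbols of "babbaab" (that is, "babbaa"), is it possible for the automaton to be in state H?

Start in {E}.
Read 'b': E→{H}; now {H}.
Read 'a': H→{E, F, G, L}; union {E, F, G, L}; ε-closure = {E, F, G, H, K, L}.
Read 'b': E→{H}, F→{F, L}, G→{F, L}, H→{G, H, K}, K→{F, G}, L→{E, F, H}; now {E, F, G, H, K, L}.
Read 'b': E→{H}, F→{F, L}, G→{F, L}, H→{G, H, K}, K→{F, G}, L→{E, F, H}; now {E, F, G, H, K, L}.
Read 'a': E→∅, F→{G, H}, G→{E, H}, H→{E, F, G, L}, K→{E, K}, L→{E, F, K}; now {E, F, G, H, K, L}.
Read 'a': E→∅, F→{G, H}, G→{E, H}, H→{E, F, G, L}, K→{E, K}, L→{E, F, K}; now {E, F, G, H, K, L}.
State H is in {E, F, G, H, K, L}.

Yes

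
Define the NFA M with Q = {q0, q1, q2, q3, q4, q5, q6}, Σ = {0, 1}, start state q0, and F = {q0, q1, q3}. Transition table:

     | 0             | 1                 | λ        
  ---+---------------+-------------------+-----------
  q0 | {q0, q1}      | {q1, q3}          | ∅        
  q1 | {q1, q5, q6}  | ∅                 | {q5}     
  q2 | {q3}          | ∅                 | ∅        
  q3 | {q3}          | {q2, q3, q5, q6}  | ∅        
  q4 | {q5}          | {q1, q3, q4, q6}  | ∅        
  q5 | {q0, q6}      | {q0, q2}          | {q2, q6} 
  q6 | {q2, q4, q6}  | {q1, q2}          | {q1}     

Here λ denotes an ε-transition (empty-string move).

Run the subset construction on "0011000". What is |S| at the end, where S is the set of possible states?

7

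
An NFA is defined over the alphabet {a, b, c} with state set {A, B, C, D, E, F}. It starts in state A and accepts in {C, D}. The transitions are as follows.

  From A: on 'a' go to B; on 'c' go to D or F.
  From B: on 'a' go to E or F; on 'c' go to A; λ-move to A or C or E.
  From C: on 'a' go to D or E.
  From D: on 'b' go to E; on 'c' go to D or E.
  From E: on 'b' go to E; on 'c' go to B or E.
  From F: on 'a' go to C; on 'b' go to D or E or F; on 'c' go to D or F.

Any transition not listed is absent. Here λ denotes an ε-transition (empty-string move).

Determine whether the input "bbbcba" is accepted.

No

Start in {A}.
Read 'b': {A} → ∅.
The set is empty and remains empty for the remaining 5 symbols.
The final set ∅ contains no accepting state.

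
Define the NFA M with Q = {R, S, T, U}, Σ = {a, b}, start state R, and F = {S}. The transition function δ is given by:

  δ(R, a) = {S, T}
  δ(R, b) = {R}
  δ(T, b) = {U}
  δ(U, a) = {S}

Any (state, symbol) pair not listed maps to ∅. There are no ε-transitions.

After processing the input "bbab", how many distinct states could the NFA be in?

1

Start in {R}.
Read 'b': {R} → {R}.
Read 'b': {R} → {R}.
Read 'a': {R} → {S, T}.
Read 'b': {S, T} → {U}.
That set has 1 state.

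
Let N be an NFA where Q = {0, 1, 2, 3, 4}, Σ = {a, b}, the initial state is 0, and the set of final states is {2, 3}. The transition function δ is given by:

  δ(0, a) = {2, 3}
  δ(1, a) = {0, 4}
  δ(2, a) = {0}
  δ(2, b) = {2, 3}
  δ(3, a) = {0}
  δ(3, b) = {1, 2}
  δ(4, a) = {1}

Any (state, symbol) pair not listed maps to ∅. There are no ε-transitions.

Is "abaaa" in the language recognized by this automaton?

No

Start in {0}.
Read 'a': {0} → {2, 3}.
Read 'b': {2, 3} → {1, 2, 3}.
Read 'a': {1, 2, 3} → {0, 4}.
Read 'a': {0, 4} → {1, 2, 3}.
Read 'a': {1, 2, 3} → {0, 4}.
The final set {0, 4} contains no accepting state.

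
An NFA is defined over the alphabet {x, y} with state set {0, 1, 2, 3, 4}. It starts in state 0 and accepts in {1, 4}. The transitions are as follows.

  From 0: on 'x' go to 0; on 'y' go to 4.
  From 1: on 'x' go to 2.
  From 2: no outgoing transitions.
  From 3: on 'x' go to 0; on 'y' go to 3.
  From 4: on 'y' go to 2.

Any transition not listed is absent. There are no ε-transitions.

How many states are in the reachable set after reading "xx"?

1

Start in {0}.
Read 'x': 0→{0}; now {0}.
Read 'x': 0→{0}; now {0}.
That set has 1 state.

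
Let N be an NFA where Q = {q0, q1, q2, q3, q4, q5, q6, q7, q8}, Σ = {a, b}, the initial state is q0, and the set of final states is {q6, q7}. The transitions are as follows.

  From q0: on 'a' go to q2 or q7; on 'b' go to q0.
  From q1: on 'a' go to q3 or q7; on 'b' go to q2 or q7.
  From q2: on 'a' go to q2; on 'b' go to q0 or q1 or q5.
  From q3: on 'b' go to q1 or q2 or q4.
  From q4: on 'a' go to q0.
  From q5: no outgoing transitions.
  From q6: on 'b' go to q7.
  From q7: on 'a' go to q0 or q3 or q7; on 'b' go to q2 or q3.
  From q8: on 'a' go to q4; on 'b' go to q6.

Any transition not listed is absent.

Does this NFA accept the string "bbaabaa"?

Yes

Start in {q0}.
Read 'b': q0→{q0}; now {q0}.
Read 'b': q0→{q0}; now {q0}.
Read 'a': q0→{q2, q7}; now {q2, q7}.
Read 'a': q2→{q2}, q7→{q0, q3, q7}; now {q0, q2, q3, q7}.
Read 'b': q0→{q0}, q2→{q0, q1, q5}, q3→{q1, q2, q4}, q7→{q2, q3}; now {q0, q1, q2, q3, q4, q5}.
Read 'a': q0→{q2, q7}, q1→{q3, q7}, q2→{q2}, q3→∅, q4→{q0}, q5→∅; now {q0, q2, q3, q7}.
Read 'a': q0→{q2, q7}, q2→{q2}, q3→∅, q7→{q0, q3, q7}; now {q0, q2, q3, q7}.
The final set {q0, q2, q3, q7} contains the accepting state q7.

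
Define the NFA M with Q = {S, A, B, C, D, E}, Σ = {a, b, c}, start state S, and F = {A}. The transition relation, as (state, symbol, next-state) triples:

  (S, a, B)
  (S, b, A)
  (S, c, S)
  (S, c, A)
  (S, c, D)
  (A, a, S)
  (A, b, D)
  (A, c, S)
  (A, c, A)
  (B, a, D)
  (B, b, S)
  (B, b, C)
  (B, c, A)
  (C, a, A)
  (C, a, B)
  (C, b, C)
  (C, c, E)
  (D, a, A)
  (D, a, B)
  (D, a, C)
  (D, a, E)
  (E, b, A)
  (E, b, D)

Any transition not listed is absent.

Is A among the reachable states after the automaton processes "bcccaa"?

Start in {S}.
Read 'b': S→{A}; now {A}.
Read 'c': A→{S, A}; now {S, A}.
Read 'c': S→{S, A, D}, A→{S, A}; now {S, A, D}.
Read 'c': S→{S, A, D}, A→{S, A}, D→∅; now {S, A, D}.
Read 'a': S→{B}, A→{S}, D→{A, B, C, E}; now {S, A, B, C, E}.
Read 'a': S→{B}, A→{S}, B→{D}, C→{A, B}, E→∅; now {S, A, B, D}.
State A is in {S, A, B, D}.

Yes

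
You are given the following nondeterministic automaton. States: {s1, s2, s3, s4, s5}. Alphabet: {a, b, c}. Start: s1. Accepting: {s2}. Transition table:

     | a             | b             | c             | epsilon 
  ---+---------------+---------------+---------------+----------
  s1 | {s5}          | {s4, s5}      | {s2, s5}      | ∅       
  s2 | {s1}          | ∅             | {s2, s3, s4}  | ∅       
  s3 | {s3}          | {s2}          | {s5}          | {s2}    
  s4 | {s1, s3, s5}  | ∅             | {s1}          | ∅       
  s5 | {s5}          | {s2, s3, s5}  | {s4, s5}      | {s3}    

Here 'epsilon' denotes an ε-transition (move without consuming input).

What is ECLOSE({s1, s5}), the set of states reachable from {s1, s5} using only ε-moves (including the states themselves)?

Begin with {s1, s5}.
ε-move s5 → s3; add s3.
ε-move s3 → s2; add s2.

{s1, s2, s3, s5}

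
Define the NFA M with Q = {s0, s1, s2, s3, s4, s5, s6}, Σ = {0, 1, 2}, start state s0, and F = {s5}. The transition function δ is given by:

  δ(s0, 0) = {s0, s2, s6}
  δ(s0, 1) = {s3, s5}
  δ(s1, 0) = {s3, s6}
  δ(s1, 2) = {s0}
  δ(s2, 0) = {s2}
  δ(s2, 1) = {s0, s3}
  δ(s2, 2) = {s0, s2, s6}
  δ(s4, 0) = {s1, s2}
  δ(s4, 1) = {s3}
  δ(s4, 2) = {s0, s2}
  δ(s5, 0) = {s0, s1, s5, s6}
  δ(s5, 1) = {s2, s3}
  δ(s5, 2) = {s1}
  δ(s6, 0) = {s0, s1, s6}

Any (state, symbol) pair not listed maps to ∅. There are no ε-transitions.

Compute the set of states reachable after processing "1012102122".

{s0}

Start in {s0}.
Read '1': s0→{s3, s5}; now {s3, s5}.
Read '0': s3→∅, s5→{s0, s1, s5, s6}; now {s0, s1, s5, s6}.
Read '1': s0→{s3, s5}, s1→∅, s5→{s2, s3}, s6→∅; now {s2, s3, s5}.
Read '2': s2→{s0, s2, s6}, s3→∅, s5→{s1}; now {s0, s1, s2, s6}.
Read '1': s0→{s3, s5}, s1→∅, s2→{s0, s3}, s6→∅; now {s0, s3, s5}.
Read '0': s0→{s0, s2, s6}, s3→∅, s5→{s0, s1, s5, s6}; now {s0, s1, s2, s5, s6}.
Read '2': s0→∅, s1→{s0}, s2→{s0, s2, s6}, s5→{s1}, s6→∅; now {s0, s1, s2, s6}.
Read '1': s0→{s3, s5}, s1→∅, s2→{s0, s3}, s6→∅; now {s0, s3, s5}.
Read '2': s0→∅, s3→∅, s5→{s1}; now {s1}.
Read '2': s1→{s0}; now {s0}.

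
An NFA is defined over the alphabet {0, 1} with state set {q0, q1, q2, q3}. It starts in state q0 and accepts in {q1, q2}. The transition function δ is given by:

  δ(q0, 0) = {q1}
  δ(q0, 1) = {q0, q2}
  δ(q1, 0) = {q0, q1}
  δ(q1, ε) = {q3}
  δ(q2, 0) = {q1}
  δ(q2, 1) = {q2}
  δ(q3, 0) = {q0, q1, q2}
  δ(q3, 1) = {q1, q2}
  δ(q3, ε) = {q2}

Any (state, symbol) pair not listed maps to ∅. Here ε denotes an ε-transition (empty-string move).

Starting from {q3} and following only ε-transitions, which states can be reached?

Begin with {q3}.
ε-move q3 → q2; add q2.

{q2, q3}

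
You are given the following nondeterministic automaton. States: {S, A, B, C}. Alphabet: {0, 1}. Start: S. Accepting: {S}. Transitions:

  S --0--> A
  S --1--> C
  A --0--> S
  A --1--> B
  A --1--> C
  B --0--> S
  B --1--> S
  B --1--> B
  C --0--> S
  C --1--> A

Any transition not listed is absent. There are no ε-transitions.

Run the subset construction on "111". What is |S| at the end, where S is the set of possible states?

Start in {S}.
Read '1': {S} → {C}.
Read '1': {C} → {A}.
Read '1': {A} → {B, C}.
That set has 2 states.

2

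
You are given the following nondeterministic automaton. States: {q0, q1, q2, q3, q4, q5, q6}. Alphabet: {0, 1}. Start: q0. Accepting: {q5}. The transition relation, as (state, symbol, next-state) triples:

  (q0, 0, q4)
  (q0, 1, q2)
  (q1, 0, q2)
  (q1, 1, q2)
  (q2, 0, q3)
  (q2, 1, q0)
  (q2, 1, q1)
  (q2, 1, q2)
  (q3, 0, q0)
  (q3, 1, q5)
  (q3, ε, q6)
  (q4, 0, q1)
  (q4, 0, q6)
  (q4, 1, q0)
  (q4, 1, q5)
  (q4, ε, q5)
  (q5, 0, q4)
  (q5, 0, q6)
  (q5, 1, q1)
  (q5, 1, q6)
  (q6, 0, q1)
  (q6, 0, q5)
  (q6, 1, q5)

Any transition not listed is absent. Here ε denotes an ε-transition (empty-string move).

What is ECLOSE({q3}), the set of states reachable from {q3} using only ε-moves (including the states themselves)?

Begin with {q3}.
ε-move q3 → q6; add q6.

{q3, q6}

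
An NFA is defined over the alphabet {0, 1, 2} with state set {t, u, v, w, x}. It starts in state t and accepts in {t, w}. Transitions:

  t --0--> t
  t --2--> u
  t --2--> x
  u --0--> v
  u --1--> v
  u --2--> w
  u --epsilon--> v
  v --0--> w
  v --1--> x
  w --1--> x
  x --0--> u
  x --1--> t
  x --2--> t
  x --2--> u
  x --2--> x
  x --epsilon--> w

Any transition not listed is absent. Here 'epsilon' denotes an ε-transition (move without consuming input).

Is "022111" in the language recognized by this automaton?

Yes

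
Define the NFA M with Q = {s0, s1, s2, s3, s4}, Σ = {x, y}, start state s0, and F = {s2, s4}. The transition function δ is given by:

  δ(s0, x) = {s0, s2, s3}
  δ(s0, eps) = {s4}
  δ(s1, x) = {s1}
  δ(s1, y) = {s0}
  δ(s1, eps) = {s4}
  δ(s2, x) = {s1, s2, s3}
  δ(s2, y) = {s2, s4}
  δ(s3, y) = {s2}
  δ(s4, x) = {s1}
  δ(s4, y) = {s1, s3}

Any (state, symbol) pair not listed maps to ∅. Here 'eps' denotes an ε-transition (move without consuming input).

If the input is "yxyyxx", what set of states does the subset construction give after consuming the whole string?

{s0, s1, s2, s3, s4}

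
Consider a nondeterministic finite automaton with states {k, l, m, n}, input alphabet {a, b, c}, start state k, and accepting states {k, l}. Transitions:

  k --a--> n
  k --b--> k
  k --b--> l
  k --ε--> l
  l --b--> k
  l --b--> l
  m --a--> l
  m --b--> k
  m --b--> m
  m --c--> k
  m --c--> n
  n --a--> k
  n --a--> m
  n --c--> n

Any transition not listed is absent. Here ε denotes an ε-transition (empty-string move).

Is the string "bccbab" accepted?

Start: ε-closure({k}) = {k, l}.
Read 'b': k→{k, l}, l→{k, l}; now {k, l}.
Read 'c': k→∅, l→∅; now ∅.
The set is empty and remains empty for the remaining 4 symbols.
The final set ∅ contains no accepting state.

No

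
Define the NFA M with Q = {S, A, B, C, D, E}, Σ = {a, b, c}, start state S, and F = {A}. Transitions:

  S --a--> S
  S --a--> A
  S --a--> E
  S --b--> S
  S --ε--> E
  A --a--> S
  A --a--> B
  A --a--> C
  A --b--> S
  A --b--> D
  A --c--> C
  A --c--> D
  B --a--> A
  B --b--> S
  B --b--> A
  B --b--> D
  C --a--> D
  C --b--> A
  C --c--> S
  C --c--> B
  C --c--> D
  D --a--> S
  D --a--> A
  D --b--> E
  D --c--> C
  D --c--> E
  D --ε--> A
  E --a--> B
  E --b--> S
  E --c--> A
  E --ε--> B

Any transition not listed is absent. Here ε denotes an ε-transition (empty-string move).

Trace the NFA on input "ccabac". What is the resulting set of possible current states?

{S, A, B, C, D, E}

Start: ε-closure({S}) = {S, B, E}.
Read 'c': {S, B, E} → {A}.
Read 'c': {A} → {A, C, D}.
Read 'a': {A, C, D} → {S, A, B, C, D, E}.
Read 'b': {S, A, B, C, D, E} → {S, A, B, D, E}.
Read 'a': {S, A, B, D, E} → {S, A, B, C, E}.
Read 'c': {S, A, B, C, E} → {S, A, B, C, D, E}.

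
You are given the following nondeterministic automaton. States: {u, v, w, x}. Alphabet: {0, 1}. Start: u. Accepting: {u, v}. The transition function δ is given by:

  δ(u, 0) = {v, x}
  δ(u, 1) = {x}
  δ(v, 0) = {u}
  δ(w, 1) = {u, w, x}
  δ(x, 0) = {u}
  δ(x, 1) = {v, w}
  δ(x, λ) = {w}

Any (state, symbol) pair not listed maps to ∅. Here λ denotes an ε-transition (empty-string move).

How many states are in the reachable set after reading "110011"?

4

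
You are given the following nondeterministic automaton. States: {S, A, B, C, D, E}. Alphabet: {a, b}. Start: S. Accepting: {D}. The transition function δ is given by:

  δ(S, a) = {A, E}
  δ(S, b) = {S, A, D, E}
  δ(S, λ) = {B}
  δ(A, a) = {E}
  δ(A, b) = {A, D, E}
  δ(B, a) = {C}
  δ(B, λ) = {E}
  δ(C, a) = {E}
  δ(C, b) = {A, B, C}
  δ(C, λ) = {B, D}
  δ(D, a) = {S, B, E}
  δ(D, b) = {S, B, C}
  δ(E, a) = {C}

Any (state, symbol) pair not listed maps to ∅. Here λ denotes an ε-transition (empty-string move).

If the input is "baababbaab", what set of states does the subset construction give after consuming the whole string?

Start: ε-closure({S}) = {S, B, E}.
Read 'b': S→{S, A, D, E}, B→∅, E→∅; union {S, A, D, E}; ε-closure = {S, A, B, D, E}.
Read 'a': S→{A, E}, A→{E}, B→{C}, D→{S, B, E}, E→{C}; union {S, A, B, C, E}; ε-closure = {S, A, B, C, D, E}.
Read 'a': S→{A, E}, A→{E}, B→{C}, C→{E}, D→{S, B, E}, E→{C}; union {S, A, B, C, E}; ε-closure = {S, A, B, C, D, E}.
Read 'b': S→{S, A, D, E}, A→{A, D, E}, B→∅, C→{A, B, C}, D→{S, B, C}, E→∅; now {S, A, B, C, D, E}.
Read 'a': S→{A, E}, A→{E}, B→{C}, C→{E}, D→{S, B, E}, E→{C}; union {S, A, B, C, E}; ε-closure = {S, A, B, C, D, E}.
Read 'b': S→{S, A, D, E}, A→{A, D, E}, B→∅, C→{A, B, C}, D→{S, B, C}, E→∅; now {S, A, B, C, D, E}.
Read 'b': S→{S, A, D, E}, A→{A, D, E}, B→∅, C→{A, B, C}, D→{S, B, C}, E→∅; now {S, A, B, C, D, E}.
Read 'a': S→{A, E}, A→{E}, B→{C}, C→{E}, D→{S, B, E}, E→{C}; union {S, A, B, C, E}; ε-closure = {S, A, B, C, D, E}.
Read 'a': S→{A, E}, A→{E}, B→{C}, C→{E}, D→{S, B, E}, E→{C}; union {S, A, B, C, E}; ε-closure = {S, A, B, C, D, E}.
Read 'b': S→{S, A, D, E}, A→{A, D, E}, B→∅, C→{A, B, C}, D→{S, B, C}, E→∅; now {S, A, B, C, D, E}.

{S, A, B, C, D, E}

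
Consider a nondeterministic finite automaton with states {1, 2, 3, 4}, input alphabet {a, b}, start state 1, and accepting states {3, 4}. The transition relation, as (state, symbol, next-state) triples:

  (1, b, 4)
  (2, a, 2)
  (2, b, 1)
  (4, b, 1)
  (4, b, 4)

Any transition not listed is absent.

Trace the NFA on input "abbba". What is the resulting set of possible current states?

Start in {1}.
Read 'a': 1→∅; now ∅.
The set is empty and remains empty for the remaining 4 symbols.

∅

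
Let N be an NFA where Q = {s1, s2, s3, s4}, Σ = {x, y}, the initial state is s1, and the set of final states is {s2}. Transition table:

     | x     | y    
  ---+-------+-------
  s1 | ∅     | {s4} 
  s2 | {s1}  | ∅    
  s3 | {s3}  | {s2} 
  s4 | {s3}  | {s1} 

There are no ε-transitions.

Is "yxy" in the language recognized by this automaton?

Yes

Start in {s1}.
Read 'y': {s1} → {s4}.
Read 'x': {s4} → {s3}.
Read 'y': {s3} → {s2}.
The final set {s2} contains the accepting state s2.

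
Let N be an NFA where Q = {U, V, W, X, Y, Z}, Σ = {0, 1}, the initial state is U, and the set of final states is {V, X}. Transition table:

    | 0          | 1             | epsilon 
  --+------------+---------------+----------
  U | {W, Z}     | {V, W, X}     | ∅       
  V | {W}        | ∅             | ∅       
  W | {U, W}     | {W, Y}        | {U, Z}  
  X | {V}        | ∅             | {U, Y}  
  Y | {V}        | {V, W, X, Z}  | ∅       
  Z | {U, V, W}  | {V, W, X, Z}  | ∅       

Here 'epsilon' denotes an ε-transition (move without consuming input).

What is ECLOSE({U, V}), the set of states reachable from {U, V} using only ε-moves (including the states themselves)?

{U, V}

Begin with {U, V}.
No ε-moves leave this set, so the closure equals the set itself.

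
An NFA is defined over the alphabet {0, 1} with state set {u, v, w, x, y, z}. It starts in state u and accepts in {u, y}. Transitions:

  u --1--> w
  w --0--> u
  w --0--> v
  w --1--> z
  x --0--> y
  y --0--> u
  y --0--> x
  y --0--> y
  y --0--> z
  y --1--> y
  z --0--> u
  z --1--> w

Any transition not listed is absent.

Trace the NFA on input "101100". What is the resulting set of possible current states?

Start in {u}.
Read '1': u→{w}; now {w}.
Read '0': w→{u, v}; now {u, v}.
Read '1': u→{w}, v→∅; now {w}.
Read '1': w→{z}; now {z}.
Read '0': z→{u}; now {u}.
Read '0': u→∅; now ∅.

∅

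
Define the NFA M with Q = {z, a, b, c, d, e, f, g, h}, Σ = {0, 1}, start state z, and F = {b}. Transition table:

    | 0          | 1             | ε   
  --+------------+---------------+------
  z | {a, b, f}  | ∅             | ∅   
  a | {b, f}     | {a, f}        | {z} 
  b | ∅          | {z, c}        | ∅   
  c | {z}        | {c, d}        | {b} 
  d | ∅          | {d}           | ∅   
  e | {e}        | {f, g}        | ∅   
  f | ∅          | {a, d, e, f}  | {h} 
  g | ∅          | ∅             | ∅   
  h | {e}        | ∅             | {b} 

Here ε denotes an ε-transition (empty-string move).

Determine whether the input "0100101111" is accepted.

Yes

Start in {z}.
Read '0': z→{a, b, f}; union {a, b, f}; ε-closure = {z, a, b, f, h}.
Read '1': z→∅, a→{a, f}, b→{z, c}, f→{a, d, e, f}, h→∅; union {z, a, c, d, e, f}; ε-closure = {z, a, b, c, d, e, f, h}.
Read '0': z→{a, b, f}, a→{b, f}, b→∅, c→{z}, d→∅, e→{e}, f→∅, h→{e}; union {z, a, b, e, f}; ε-closure = {z, a, b, e, f, h}.
Read '0': z→{a, b, f}, a→{b, f}, b→∅, e→{e}, f→∅, h→{e}; union {a, b, e, f}; ε-closure = {z, a, b, e, f, h}.
Read '1': z→∅, a→{a, f}, b→{z, c}, e→{f, g}, f→{a, d, e, f}, h→∅; union {z, a, c, d, e, f, g}; ε-closure = {z, a, b, c, d, e, f, g, h}.
Read '0': z→{a, b, f}, a→{b, f}, b→∅, c→{z}, d→∅, e→{e}, f→∅, g→∅, h→{e}; union {z, a, b, e, f}; ε-closure = {z, a, b, e, f, h}.
Read '1': z→∅, a→{a, f}, b→{z, c}, e→{f, g}, f→{a, d, e, f}, h→∅; union {z, a, c, d, e, f, g}; ε-closure = {z, a, b, c, d, e, f, g, h}.
Read '1': z→∅, a→{a, f}, b→{z, c}, c→{c, d}, d→{d}, e→{f, g}, f→{a, d, e, f}, g→∅, h→∅; union {z, a, c, d, e, f, g}; ε-closure = {z, a, b, c, d, e, f, g, h}.
Read '1': z→∅, a→{a, f}, b→{z, c}, c→{c, d}, d→{d}, e→{f, g}, f→{a, d, e, f}, g→∅, h→∅; union {z, a, c, d, e, f, g}; ε-closure = {z, a, b, c, d, e, f, g, h}.
Read '1': z→∅, a→{a, f}, b→{z, c}, c→{c, d}, d→{d}, e→{f, g}, f→{a, d, e, f}, g→∅, h→∅; union {z, a, c, d, e, f, g}; ε-closure = {z, a, b, c, d, e, f, g, h}.
The final set {z, a, b, c, d, e, f, g, h} contains the accepting state b.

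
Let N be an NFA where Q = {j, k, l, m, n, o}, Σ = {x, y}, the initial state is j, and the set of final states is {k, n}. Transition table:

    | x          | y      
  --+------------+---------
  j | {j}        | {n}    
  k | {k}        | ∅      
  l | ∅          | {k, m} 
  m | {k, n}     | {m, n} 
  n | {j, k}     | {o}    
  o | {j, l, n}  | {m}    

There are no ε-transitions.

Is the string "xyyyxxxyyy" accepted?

No

Start in {j}.
Read 'x': j→{j}; now {j}.
Read 'y': j→{n}; now {n}.
Read 'y': n→{o}; now {o}.
Read 'y': o→{m}; now {m}.
Read 'x': m→{k, n}; now {k, n}.
Read 'x': k→{k}, n→{j, k}; now {j, k}.
Read 'x': j→{j}, k→{k}; now {j, k}.
Read 'y': j→{n}, k→∅; now {n}.
Read 'y': n→{o}; now {o}.
Read 'y': o→{m}; now {m}.
The final set {m} contains no accepting state.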